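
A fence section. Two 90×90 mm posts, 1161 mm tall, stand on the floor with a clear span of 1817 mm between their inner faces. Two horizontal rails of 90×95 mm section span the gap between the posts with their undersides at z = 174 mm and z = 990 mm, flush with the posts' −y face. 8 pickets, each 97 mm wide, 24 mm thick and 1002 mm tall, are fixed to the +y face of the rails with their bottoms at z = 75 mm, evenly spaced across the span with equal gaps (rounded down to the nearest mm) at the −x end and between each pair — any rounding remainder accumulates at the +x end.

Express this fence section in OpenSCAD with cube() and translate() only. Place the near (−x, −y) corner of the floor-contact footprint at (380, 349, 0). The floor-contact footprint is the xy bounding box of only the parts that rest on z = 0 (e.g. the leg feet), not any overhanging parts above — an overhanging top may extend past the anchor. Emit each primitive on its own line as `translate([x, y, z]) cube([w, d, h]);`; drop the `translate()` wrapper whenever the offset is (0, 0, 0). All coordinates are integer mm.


translate([380, 349, 0]) cube([90, 90, 1161]);
translate([2287, 349, 0]) cube([90, 90, 1161]);
translate([470, 349, 174]) cube([1817, 90, 95]);
translate([470, 349, 990]) cube([1817, 90, 95]);
translate([585, 439, 75]) cube([97, 24, 1002]);
translate([797, 439, 75]) cube([97, 24, 1002]);
translate([1009, 439, 75]) cube([97, 24, 1002]);
translate([1221, 439, 75]) cube([97, 24, 1002]);
translate([1433, 439, 75]) cube([97, 24, 1002]);
translate([1645, 439, 75]) cube([97, 24, 1002]);
translate([1857, 439, 75]) cube([97, 24, 1002]);
translate([2069, 439, 75]) cube([97, 24, 1002]);


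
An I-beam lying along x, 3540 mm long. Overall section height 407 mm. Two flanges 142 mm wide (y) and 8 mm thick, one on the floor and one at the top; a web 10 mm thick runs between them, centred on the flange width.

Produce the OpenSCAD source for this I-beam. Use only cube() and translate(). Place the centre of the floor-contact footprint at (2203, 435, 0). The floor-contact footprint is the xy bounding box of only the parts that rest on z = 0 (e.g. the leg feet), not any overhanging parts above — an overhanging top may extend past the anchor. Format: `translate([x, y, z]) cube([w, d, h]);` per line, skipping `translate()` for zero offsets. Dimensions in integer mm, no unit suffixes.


translate([433, 364, 0]) cube([3540, 142, 8]);
translate([433, 430, 8]) cube([3540, 10, 391]);
translate([433, 364, 399]) cube([3540, 142, 8]);


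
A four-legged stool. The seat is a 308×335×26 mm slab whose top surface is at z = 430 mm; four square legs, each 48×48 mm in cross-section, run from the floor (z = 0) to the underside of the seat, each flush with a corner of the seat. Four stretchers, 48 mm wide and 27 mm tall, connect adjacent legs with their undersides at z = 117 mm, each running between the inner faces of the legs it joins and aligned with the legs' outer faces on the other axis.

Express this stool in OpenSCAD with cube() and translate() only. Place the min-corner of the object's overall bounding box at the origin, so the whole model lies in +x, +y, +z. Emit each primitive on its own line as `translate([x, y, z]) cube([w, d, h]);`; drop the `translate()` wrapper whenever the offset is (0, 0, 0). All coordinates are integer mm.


translate([0, 0, 404]) cube([308, 335, 26]);
cube([48, 48, 404]);
translate([260, 0, 0]) cube([48, 48, 404]);
translate([0, 287, 0]) cube([48, 48, 404]);
translate([260, 287, 0]) cube([48, 48, 404]);
translate([48, 0, 117]) cube([212, 48, 27]);
translate([48, 287, 117]) cube([212, 48, 27]);
translate([0, 48, 117]) cube([48, 239, 27]);
translate([260, 48, 117]) cube([48, 239, 27]);


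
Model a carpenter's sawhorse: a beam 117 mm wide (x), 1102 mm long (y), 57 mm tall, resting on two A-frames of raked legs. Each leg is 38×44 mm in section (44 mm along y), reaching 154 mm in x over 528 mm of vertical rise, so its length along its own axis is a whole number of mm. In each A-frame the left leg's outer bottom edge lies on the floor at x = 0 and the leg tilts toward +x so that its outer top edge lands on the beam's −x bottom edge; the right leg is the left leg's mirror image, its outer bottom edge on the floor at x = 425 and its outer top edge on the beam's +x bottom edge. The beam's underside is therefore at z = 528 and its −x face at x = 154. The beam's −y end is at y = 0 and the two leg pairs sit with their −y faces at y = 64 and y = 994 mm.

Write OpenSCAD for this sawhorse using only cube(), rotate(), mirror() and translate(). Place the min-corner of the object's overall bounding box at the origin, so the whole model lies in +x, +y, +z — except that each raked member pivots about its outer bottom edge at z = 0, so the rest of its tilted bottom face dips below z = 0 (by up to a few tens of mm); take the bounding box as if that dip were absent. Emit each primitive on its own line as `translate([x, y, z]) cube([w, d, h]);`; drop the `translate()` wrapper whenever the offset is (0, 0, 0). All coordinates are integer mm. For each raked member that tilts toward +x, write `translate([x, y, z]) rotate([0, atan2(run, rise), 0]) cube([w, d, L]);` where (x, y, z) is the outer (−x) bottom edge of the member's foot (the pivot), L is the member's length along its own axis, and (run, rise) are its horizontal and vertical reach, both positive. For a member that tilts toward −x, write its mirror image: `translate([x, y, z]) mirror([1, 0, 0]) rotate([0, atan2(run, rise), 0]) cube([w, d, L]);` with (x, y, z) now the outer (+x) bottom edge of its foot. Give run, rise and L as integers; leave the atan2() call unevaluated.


translate([154, 0, 528]) cube([117, 1102, 57]);
translate([0, 64, 0]) rotate([0, atan2(154, 528), 0]) cube([38, 44, 550]);
translate([425, 64, 0]) mirror([1, 0, 0]) rotate([0, atan2(154, 528), 0]) cube([38, 44, 550]);
translate([0, 994, 0]) rotate([0, atan2(154, 528), 0]) cube([38, 44, 550]);
translate([425, 994, 0]) mirror([1, 0, 0]) rotate([0, atan2(154, 528), 0]) cube([38, 44, 550]);


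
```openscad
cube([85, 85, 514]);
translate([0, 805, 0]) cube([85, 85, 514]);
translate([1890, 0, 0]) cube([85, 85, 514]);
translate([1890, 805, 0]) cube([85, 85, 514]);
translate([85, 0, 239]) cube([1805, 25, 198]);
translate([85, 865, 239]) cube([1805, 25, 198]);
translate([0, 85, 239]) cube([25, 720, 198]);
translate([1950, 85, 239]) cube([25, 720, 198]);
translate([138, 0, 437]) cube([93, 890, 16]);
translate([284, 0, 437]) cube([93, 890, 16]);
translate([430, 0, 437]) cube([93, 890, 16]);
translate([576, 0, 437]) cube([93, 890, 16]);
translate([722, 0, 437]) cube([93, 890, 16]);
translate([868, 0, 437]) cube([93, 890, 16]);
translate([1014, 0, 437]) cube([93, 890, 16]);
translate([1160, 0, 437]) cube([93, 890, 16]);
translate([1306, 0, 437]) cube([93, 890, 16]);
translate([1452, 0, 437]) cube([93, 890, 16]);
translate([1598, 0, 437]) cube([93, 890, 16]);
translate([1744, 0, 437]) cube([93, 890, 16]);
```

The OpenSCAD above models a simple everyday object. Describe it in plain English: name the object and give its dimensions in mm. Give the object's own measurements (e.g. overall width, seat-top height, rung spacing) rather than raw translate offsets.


A bed frame 1975 mm long (x) by 890 mm wide (y). Four 85×85 mm corner posts, 514 mm tall, at the corners of the footprint. Four rails of 25 mm thickness and 198 mm height run between adjacent posts with their undersides at z = 239 mm, their outer faces flush with the outside of the frame (the two x-running rails run between the posts' inner faces; the two y-running rails run between the posts' inner faces). 12 slats, each 93 mm wide (x) and 16 mm thick, lie across the top of the two x-running rails, running the full 890 mm width of the frame in y; along x they sit between the end posts with a 53 mm gap after the −x posts and between neighbouring slats and before the +x posts.


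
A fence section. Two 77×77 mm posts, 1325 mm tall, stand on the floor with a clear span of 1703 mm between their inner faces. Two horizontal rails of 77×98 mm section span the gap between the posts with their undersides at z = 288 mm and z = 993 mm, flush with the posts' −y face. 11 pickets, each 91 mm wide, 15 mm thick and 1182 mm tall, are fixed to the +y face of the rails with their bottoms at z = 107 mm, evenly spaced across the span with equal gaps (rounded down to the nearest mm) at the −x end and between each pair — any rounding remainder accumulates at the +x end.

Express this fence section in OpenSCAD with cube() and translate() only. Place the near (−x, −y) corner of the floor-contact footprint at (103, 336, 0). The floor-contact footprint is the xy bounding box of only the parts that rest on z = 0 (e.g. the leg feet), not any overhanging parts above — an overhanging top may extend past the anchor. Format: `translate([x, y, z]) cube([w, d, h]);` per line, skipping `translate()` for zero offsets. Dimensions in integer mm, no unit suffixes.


translate([103, 336, 0]) cube([77, 77, 1325]);
translate([1883, 336, 0]) cube([77, 77, 1325]);
translate([180, 336, 288]) cube([1703, 77, 98]);
translate([180, 336, 993]) cube([1703, 77, 98]);
translate([238, 413, 107]) cube([91, 15, 1182]);
translate([387, 413, 107]) cube([91, 15, 1182]);
translate([536, 413, 107]) cube([91, 15, 1182]);
translate([685, 413, 107]) cube([91, 15, 1182]);
translate([834, 413, 107]) cube([91, 15, 1182]);
translate([983, 413, 107]) cube([91, 15, 1182]);
translate([1132, 413, 107]) cube([91, 15, 1182]);
translate([1281, 413, 107]) cube([91, 15, 1182]);
translate([1430, 413, 107]) cube([91, 15, 1182]);
translate([1579, 413, 107]) cube([91, 15, 1182]);
translate([1728, 413, 107]) cube([91, 15, 1182]);


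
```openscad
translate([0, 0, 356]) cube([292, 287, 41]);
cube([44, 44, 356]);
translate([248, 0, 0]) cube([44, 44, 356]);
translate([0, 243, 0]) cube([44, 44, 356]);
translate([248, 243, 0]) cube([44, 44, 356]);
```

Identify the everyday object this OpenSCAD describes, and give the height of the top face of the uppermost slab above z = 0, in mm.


A stool. The seat height is 397 mm.

A 292×287×41 slab at z = 356 on four corner posts — a stool. The seat top is 356 + 41 = 397 mm.


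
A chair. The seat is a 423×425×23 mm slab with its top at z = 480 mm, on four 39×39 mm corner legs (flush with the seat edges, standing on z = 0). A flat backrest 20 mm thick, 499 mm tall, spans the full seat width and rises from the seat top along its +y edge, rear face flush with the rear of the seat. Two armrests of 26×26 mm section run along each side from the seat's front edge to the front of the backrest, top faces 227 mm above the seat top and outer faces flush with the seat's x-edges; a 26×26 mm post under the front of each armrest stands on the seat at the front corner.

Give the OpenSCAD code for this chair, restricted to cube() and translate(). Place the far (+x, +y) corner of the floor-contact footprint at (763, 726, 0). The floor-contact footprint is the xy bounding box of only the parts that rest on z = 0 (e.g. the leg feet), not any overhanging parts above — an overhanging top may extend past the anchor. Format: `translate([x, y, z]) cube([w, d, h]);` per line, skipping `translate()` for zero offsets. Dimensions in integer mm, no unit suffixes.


translate([340, 301, 457]) cube([423, 425, 23]);
translate([340, 301, 0]) cube([39, 39, 457]);
translate([724, 301, 0]) cube([39, 39, 457]);
translate([340, 687, 0]) cube([39, 39, 457]);
translate([724, 687, 0]) cube([39, 39, 457]);
translate([340, 706, 480]) cube([423, 20, 499]);
translate([340, 301, 681]) cube([26, 405, 26]);
translate([737, 301, 681]) cube([26, 405, 26]);
translate([340, 301, 480]) cube([26, 26, 201]);
translate([737, 301, 480]) cube([26, 26, 201]);


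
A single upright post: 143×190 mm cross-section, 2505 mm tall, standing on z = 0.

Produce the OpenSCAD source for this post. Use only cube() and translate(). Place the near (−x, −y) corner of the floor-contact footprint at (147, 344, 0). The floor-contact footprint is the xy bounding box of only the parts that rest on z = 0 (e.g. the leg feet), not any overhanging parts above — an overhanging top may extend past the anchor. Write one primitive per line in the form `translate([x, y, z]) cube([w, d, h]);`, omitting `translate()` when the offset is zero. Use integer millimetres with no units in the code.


translate([147, 344, 0]) cube([143, 190, 2505]);


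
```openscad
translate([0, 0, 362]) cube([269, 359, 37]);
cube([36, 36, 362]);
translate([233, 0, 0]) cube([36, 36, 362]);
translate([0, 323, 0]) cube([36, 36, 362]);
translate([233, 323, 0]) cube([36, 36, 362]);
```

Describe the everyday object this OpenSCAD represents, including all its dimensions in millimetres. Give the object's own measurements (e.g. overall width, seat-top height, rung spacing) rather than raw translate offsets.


A four-legged stool. The seat is a 269×359×37 mm slab whose top surface is at z = 399 mm; four square legs, each 36×36 mm in cross-section, run from the floor (z = 0) to the underside of the seat, each flush with a corner of the seat.


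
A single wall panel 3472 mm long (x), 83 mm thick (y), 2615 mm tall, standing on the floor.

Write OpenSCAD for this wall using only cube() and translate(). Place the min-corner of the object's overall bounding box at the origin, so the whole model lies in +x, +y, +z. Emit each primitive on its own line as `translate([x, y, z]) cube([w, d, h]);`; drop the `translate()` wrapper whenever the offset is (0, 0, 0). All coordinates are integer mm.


cube([3472, 83, 2615]);


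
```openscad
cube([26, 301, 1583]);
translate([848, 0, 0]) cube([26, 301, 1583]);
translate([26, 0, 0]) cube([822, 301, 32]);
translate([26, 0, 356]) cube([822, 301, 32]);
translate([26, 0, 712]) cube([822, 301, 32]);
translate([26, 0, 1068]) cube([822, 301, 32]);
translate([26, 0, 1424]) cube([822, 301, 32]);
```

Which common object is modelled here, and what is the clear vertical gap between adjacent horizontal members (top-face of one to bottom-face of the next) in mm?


A bookshelf. The clear shelf gap is 324 mm.

Two tall side panels with 5 horizontal boards between them — a bookshelf. The first two shelf undersides are at z = 0 and z = 356; with shelf thickness 32, the clear gap is 356 − 0 − 32 = 324 mm.


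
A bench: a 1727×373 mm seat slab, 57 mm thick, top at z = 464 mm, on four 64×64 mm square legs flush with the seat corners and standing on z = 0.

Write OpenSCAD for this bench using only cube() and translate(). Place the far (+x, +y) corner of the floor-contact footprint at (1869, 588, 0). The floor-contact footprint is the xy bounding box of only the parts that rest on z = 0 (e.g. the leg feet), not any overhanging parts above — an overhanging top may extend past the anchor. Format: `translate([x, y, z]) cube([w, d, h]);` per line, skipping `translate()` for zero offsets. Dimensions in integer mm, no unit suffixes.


// leg_h = 464 − 57 = 407
translate([142, 215, 407]) cube([1727, 373, 57]);
translate([142, 215, 0]) cube([64, 64, 407]);
translate([142, 524, 0]) cube([64, 64, 407]);
translate([1805, 215, 0]) cube([64, 64, 407]);
translate([1805, 524, 0]) cube([64, 64, 407]);


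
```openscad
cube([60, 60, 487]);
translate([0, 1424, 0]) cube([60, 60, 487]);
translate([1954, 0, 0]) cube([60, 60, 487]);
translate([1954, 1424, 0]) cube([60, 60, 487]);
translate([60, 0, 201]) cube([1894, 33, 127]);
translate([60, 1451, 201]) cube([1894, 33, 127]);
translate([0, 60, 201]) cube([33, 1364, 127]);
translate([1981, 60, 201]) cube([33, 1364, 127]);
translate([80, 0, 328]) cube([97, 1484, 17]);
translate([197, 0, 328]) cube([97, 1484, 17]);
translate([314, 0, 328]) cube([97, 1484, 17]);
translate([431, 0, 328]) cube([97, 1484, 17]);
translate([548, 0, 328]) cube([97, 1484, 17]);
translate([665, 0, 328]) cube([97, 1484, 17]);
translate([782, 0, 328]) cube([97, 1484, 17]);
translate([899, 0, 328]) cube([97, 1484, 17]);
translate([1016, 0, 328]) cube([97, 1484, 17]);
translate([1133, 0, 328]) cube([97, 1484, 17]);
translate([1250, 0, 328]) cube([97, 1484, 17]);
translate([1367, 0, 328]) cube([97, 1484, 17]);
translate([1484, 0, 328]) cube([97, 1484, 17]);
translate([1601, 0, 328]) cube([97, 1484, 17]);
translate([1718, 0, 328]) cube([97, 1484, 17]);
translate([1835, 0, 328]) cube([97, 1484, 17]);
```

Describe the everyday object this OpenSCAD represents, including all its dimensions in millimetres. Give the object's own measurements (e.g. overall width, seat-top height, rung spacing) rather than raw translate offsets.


A bed frame 2014 mm long (x) by 1484 mm wide (y). Four 60×60 mm corner posts, 487 mm tall, at the corners of the footprint. Four rails of 33 mm thickness and 127 mm height run between adjacent posts with their undersides at z = 201 mm, their outer faces flush with the outside of the frame (the two x-running rails run between the posts' inner faces; the two y-running rails run between the posts' inner faces). 16 slats, each 97 mm wide (x) and 17 mm thick, lie across the top of the two x-running rails, running the full 1484 mm width of the frame in y; along x they sit between the end posts with a 20 mm gap after the −x posts and between neighbouring slats, leaving 22 mm before the +x posts.


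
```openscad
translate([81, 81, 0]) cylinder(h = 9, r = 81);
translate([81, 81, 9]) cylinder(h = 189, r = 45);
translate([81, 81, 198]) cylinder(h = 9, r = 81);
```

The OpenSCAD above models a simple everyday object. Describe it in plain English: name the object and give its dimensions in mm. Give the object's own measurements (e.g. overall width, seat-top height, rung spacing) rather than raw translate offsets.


A spool: two coaxial disc flanges of radius 81 mm and thickness 9 mm, joined by a core cylinder of radius 45 mm and height 189 mm. The lower flange rests on z = 0 and the three cylinders share a vertical axis.


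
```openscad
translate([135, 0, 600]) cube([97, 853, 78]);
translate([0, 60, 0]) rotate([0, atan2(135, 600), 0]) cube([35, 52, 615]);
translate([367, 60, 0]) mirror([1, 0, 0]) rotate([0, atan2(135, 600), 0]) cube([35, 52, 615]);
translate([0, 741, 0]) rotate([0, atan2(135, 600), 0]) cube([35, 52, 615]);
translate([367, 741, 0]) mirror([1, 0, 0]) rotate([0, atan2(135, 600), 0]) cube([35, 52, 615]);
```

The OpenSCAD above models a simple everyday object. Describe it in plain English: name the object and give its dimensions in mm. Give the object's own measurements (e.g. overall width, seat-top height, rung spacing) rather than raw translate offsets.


A sawhorse. A 97×853×78 mm beam (x, y, z) sits on two A-frame leg pairs. Each pair is two raked legs of 35×52 mm section (52 mm along y) splaying symmetrically in x. Each leg rises 600 mm vertically over 135 mm of horizontal reach and is 615 mm long along its own axis. Every leg's outer bottom edge rests on the floor and its outer top edge meets a bottom edge of the beam — the left legs (tilting toward +x) meet the beam's −x bottom edge, the right legs (their mirror images, tilting toward −x) meet its +x bottom edge — so the leg tops tuck under the beam, the beam's underside is 600 mm above the floor, and the feet are 367 mm apart outside-to-outside with the beam centred between them. The two leg pairs are set in 60 mm from either end of the beam.


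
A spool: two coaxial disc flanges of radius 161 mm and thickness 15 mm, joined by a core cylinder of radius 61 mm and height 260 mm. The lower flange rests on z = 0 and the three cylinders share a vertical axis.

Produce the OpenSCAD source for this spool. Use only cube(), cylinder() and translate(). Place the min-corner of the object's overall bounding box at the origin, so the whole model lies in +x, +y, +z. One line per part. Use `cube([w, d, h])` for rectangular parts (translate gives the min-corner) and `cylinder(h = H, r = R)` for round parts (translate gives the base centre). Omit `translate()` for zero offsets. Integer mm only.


translate([161, 161, 0]) cylinder(h = 15, r = 161);
translate([161, 161, 15]) cylinder(h = 260, r = 61);
translate([161, 161, 275]) cylinder(h = 15, r = 161);


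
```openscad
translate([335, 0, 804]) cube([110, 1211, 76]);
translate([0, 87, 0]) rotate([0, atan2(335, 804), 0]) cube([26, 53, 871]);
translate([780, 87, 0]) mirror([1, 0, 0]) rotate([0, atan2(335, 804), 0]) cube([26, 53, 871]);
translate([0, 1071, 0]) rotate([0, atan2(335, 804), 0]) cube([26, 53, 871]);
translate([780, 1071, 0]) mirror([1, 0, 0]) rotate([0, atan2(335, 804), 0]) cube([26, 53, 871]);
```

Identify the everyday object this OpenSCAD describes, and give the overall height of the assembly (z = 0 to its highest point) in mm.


A sawhorse. The overall height is 880 mm.

A beam across two mirrored pairs of raked legs — a sawhorse. The beam's underside is at z = 804 (matching the legs' vertical rise in atan2(335, 804)) and the beam is 76 mm tall, so its top is at 804 + 76 = 880 mm. The raked legs top out at the beam's underside, so that is the highest point.


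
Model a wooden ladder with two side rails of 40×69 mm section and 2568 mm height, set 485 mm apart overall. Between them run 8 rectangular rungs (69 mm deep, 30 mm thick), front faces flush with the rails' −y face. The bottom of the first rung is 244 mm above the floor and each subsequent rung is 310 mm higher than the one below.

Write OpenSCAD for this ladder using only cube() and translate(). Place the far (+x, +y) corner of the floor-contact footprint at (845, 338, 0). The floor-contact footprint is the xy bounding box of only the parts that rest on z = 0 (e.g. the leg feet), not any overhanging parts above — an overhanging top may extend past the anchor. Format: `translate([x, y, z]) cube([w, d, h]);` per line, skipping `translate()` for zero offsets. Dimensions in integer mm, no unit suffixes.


translate([360, 269, 0]) cube([40, 69, 2568]);
translate([805, 269, 0]) cube([40, 69, 2568]);
translate([400, 269, 244]) cube([405, 69, 30]);
translate([400, 269, 554]) cube([405, 69, 30]);
translate([400, 269, 864]) cube([405, 69, 30]);
translate([400, 269, 1174]) cube([405, 69, 30]);
translate([400, 269, 1484]) cube([405, 69, 30]);
translate([400, 269, 1794]) cube([405, 69, 30]);
translate([400, 269, 2104]) cube([405, 69, 30]);
translate([400, 269, 2414]) cube([405, 69, 30]);


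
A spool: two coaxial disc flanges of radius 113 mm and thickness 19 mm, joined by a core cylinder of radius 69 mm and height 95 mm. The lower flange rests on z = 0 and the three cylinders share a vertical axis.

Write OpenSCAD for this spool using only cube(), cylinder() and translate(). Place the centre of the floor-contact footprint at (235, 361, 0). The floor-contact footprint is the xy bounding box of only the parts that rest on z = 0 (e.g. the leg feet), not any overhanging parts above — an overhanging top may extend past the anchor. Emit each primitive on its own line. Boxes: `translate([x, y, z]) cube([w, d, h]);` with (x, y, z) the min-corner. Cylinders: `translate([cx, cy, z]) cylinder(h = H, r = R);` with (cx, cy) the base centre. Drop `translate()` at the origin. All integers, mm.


translate([235, 361, 0]) cylinder(h = 19, r = 113);
translate([235, 361, 19]) cylinder(h = 95, r = 69);
translate([235, 361, 114]) cylinder(h = 19, r = 113);


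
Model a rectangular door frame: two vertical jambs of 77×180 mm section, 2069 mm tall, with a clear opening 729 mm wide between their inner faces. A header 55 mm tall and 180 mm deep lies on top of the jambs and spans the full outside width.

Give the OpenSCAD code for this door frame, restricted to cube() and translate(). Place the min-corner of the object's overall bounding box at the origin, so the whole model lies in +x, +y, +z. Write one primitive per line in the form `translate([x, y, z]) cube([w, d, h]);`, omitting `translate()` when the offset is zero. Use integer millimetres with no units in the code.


cube([77, 180, 2069]);
translate([806, 0, 0]) cube([77, 180, 2069]);
translate([0, 0, 2069]) cube([883, 180, 55]);


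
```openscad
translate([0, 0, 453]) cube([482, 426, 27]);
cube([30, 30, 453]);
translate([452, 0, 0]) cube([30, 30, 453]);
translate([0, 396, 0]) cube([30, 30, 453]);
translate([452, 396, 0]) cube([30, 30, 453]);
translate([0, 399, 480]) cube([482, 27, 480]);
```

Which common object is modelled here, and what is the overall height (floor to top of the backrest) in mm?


A chair. The overall height is 960 mm.

A slab on four corner posts with a tall panel at the back — a chair. The seat slab sits at z = 453 with thickness 27, and the 480 mm backrest starts at the seat top, so the overall height is 453 + 27 + 480 = 960 mm.


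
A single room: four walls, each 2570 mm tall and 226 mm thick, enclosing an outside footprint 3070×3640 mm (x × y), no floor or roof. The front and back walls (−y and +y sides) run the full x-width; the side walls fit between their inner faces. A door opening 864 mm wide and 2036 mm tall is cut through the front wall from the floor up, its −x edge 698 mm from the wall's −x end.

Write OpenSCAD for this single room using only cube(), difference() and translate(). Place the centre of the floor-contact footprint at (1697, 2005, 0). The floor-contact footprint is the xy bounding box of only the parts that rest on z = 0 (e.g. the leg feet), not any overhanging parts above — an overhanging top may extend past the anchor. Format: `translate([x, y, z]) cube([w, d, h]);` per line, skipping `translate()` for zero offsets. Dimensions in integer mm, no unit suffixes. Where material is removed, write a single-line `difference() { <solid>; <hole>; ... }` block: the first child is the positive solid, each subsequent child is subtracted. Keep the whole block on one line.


difference() { translate([162, 185, 0]) cube([3070, 226, 2570]); translate([860, 185, 0]) cube([864, 226, 2036]); }
translate([162, 3599, 0]) cube([3070, 226, 2570]);
translate([162, 411, 0]) cube([226, 3188, 2570]);
translate([3006, 411, 0]) cube([226, 3188, 2570]);


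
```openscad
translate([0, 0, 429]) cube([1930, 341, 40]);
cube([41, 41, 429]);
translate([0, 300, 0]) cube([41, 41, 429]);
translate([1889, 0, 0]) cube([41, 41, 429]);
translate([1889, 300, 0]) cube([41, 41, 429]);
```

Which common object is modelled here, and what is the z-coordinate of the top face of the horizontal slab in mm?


A bench. The seat-top height is 469 mm.

A long slab on four corner posts — a bench. The slab sits at z = 429 with thickness 40, so the top is 429 + 40 = 469 mm.


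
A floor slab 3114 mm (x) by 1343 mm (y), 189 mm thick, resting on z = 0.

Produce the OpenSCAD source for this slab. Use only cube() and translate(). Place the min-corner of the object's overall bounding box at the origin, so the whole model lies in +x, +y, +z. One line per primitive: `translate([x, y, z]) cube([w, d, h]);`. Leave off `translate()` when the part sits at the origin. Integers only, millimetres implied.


cube([3114, 1343, 189]);


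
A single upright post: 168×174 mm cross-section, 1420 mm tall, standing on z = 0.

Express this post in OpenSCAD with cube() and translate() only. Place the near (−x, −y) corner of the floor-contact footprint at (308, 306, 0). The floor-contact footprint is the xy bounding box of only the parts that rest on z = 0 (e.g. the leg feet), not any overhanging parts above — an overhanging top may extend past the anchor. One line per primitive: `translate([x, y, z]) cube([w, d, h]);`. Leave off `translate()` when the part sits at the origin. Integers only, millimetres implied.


translate([308, 306, 0]) cube([168, 174, 1420]);


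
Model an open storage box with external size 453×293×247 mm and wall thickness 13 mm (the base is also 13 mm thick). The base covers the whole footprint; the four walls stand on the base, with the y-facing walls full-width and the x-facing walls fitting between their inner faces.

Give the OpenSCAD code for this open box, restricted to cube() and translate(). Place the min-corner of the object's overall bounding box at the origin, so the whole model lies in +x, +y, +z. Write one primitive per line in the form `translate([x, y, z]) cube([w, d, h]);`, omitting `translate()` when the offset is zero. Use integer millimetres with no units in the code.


cube([453, 293, 13]);
translate([0, 0, 13]) cube([453, 13, 234]);
translate([0, 280, 13]) cube([453, 13, 234]);
translate([0, 13, 13]) cube([13, 267, 234]);
translate([440, 13, 13]) cube([13, 267, 234]);


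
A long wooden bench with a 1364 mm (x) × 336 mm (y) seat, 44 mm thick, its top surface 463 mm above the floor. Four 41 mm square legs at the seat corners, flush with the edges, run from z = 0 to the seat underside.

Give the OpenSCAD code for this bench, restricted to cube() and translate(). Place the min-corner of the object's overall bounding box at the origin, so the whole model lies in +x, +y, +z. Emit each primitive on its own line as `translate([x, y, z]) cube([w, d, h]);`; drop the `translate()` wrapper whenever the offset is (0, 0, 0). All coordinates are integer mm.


translate([0, 0, 419]) cube([1364, 336, 44]);
cube([41, 41, 419]);
translate([0, 295, 0]) cube([41, 41, 419]);
translate([1323, 0, 0]) cube([41, 41, 419]);
translate([1323, 295, 0]) cube([41, 41, 419]);


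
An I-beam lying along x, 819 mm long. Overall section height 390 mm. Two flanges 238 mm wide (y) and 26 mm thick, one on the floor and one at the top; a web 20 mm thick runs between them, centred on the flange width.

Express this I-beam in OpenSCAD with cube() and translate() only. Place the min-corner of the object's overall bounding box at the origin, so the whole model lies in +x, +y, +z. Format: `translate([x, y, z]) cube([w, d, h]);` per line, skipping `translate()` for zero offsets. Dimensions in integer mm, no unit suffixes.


cube([819, 238, 26]);
translate([0, 109, 26]) cube([819, 20, 338]);
translate([0, 0, 364]) cube([819, 238, 26]);


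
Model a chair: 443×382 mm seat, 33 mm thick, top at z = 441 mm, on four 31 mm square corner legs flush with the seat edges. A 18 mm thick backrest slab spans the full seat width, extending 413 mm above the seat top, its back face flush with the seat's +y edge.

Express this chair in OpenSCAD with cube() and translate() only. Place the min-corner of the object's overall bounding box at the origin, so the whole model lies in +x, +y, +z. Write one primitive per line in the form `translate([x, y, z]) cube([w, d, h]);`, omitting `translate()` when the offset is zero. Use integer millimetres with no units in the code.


translate([0, 0, 408]) cube([443, 382, 33]);
cube([31, 31, 408]);
translate([412, 0, 0]) cube([31, 31, 408]);
translate([0, 351, 0]) cube([31, 31, 408]);
translate([412, 351, 0]) cube([31, 31, 408]);
translate([0, 364, 441]) cube([443, 18, 413]);


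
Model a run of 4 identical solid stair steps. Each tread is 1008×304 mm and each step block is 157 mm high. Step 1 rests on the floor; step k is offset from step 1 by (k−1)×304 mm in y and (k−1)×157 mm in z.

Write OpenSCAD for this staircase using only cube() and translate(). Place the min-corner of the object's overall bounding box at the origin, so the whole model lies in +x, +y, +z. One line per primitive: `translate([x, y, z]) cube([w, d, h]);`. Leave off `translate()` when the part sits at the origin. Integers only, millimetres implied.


cube([1008, 304, 157]);
translate([0, 304, 157]) cube([1008, 304, 157]);
translate([0, 608, 314]) cube([1008, 304, 157]);
translate([0, 912, 471]) cube([1008, 304, 157]);


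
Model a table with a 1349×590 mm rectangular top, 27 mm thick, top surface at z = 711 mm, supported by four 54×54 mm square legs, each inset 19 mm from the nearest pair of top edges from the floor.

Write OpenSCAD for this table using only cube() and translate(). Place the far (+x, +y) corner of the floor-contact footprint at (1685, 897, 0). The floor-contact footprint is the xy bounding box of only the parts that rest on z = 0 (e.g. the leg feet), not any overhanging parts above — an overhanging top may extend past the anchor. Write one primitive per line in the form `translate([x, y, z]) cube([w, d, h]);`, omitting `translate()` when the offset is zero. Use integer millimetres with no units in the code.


translate([355, 326, 684]) cube([1349, 590, 27]);
translate([374, 345, 0]) cube([54, 54, 684]);
translate([1631, 345, 0]) cube([54, 54, 684]);
translate([374, 843, 0]) cube([54, 54, 684]);
translate([1631, 843, 0]) cube([54, 54, 684]);


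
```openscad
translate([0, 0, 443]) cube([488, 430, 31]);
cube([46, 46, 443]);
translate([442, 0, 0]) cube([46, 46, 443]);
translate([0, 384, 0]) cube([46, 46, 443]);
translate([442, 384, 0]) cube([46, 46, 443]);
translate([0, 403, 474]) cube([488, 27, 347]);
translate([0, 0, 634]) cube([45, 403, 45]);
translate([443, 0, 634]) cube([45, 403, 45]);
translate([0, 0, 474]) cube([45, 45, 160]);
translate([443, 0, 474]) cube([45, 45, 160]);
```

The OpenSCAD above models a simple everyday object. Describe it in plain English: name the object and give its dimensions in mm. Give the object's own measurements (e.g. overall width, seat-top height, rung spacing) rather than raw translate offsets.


A chair. The seat is a 488×430×31 mm slab with its top at z = 474 mm, on four 46×46 mm corner legs (flush with the seat edges, standing on z = 0). A flat backrest 27 mm thick, 347 mm tall, spans the full seat width and rises from the seat top along its +y edge, rear face flush with the rear of the seat. Two armrests of 45×45 mm section run along each side from the seat's front edge to the front of the backrest, top faces 205 mm above the seat top and outer faces flush with the seat's x-edges; a 45×45 mm post under the front of each armrest stands on the seat at the front corner.


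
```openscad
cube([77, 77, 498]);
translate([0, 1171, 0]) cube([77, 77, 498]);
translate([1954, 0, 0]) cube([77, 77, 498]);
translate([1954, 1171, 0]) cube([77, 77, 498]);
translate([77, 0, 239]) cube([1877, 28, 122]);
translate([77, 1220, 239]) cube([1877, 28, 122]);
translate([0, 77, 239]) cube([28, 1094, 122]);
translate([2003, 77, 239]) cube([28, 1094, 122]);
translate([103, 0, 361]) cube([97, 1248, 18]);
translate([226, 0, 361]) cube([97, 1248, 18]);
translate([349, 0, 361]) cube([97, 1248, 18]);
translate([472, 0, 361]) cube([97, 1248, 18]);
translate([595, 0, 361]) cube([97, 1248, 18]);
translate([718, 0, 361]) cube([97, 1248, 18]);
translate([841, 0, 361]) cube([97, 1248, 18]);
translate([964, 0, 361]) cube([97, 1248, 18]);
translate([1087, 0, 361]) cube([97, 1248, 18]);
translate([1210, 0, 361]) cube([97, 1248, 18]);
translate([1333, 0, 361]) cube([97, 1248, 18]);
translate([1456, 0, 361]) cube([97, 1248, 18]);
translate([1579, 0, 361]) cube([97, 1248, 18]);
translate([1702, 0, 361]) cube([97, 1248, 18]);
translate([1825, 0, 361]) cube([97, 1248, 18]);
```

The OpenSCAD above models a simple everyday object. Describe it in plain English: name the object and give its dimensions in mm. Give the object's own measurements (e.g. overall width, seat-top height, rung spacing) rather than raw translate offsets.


A bed frame 2031 mm long (x) by 1248 mm wide (y). Four 77×77 mm corner posts, 498 mm tall, at the corners of the footprint. Four rails of 28 mm thickness and 122 mm height run between adjacent posts with their undersides at z = 239 mm, their outer faces flush with the outside of the frame (the two x-running rails run between the posts' inner faces; the two y-running rails run between the posts' inner faces). 15 slats, each 97 mm wide (x) and 18 mm thick, lie across the top of the two x-running rails, running the full 1248 mm width of the frame in y; along x they sit between the end posts with a 26 mm gap after the −x posts and between neighbouring slats, leaving 32 mm before the +x posts.


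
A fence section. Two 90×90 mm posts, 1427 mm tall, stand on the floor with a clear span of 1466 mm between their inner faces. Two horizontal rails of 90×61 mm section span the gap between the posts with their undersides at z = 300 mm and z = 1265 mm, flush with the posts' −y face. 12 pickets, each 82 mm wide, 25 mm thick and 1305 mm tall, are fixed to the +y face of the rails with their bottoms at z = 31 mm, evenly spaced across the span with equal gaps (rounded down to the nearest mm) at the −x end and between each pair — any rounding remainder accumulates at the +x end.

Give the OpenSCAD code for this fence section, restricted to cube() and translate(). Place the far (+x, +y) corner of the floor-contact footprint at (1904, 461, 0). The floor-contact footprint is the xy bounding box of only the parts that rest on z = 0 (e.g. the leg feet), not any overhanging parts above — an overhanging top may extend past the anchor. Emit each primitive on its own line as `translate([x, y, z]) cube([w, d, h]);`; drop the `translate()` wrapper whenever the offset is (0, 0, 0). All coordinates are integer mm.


translate([258, 371, 0]) cube([90, 90, 1427]);
translate([1814, 371, 0]) cube([90, 90, 1427]);
translate([348, 371, 300]) cube([1466, 90, 61]);
translate([348, 371, 1265]) cube([1466, 90, 61]);
translate([385, 461, 31]) cube([82, 25, 1305]);
translate([504, 461, 31]) cube([82, 25, 1305]);
translate([623, 461, 31]) cube([82, 25, 1305]);
translate([742, 461, 31]) cube([82, 25, 1305]);
translate([861, 461, 31]) cube([82, 25, 1305]);
translate([980, 461, 31]) cube([82, 25, 1305]);
translate([1099, 461, 31]) cube([82, 25, 1305]);
translate([1218, 461, 31]) cube([82, 25, 1305]);
translate([1337, 461, 31]) cube([82, 25, 1305]);
translate([1456, 461, 31]) cube([82, 25, 1305]);
translate([1575, 461, 31]) cube([82, 25, 1305]);
translate([1694, 461, 31]) cube([82, 25, 1305]);


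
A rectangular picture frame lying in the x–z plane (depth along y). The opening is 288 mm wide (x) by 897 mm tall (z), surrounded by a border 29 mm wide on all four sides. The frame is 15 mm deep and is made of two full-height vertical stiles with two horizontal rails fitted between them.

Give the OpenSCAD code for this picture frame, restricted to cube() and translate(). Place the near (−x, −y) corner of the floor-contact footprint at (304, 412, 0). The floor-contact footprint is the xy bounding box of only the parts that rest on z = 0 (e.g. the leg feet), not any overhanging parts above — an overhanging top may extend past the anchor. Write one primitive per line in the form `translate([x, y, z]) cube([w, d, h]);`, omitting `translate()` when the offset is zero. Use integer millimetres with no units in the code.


translate([304, 412, 0]) cube([29, 15, 955]);
translate([621, 412, 0]) cube([29, 15, 955]);
translate([333, 412, 0]) cube([288, 15, 29]);
translate([333, 412, 926]) cube([288, 15, 29]);


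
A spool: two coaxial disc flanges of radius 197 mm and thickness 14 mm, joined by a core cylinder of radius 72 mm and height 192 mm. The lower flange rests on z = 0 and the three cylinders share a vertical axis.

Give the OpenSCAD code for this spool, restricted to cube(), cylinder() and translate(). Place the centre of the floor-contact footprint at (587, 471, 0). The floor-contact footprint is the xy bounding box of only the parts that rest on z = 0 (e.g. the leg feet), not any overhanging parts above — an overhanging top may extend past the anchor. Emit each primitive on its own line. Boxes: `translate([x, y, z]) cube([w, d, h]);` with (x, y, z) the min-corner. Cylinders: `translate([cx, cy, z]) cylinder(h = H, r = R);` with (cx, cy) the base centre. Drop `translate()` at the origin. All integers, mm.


translate([587, 471, 0]) cylinder(h = 14, r = 197);
translate([587, 471, 14]) cylinder(h = 192, r = 72);
translate([587, 471, 206]) cylinder(h = 14, r = 197);


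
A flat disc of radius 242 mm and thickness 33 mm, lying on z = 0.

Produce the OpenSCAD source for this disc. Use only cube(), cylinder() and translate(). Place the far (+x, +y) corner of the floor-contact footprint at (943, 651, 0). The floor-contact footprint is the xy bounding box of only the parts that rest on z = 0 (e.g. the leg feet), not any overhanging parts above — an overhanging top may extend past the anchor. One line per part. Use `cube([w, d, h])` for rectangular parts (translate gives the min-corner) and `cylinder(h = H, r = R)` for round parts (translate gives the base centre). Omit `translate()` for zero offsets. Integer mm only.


translate([701, 409, 0]) cylinder(h = 33, r = 242);
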